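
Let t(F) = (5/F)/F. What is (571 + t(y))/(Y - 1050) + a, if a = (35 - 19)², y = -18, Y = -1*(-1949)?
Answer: 74751665/291276 ≈ 256.64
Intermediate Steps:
Y = 1949
a = 256 (a = 16² = 256)
t(F) = 5/F²
(571 + t(y))/(Y - 1050) + a = (571 + 5/(-18)²)/(1949 - 1050) + 256 = (571 + 5*(1/324))/899 + 256 = (571 + 5/324)*(1/899) + 256 = (185009/324)*(1/899) + 256 = 185009/291276 + 256 = 74751665/291276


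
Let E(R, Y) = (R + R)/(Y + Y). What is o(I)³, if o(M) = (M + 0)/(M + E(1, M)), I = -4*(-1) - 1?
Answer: 729/1000 ≈ 0.72900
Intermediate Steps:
I = 3 (I = 4 - 1 = 3)
E(R, Y) = R/Y (E(R, Y) = (2*R)/((2*Y)) = (2*R)*(1/(2*Y)) = R/Y)
o(M) = M/(M + 1/M) (o(M) = (M + 0)/(M + 1/M) = M/(M + 1/M))
o(I)³ = (3²/(1 + 3²))³ = (9/(1 + 9))³ = (9/10)³ = 729/1000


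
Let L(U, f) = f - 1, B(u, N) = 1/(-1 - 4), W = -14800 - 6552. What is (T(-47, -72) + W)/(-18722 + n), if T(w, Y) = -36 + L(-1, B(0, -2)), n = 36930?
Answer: -53473/45520 ≈ -1.1747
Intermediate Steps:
W = -21352
B(u, N) = -⅕ (B(u, N) = 1/(-5) = -⅕)
L(U, f) = -1 + f
T(w, Y) = -186/5 (T(w, Y) = -36 + (-1 - ⅕) = -36 - 6/5 = -186/5)
(T(-47, -72) + W)/(-18722 + n) = (-186/5 - 21352)/(-18722 + 36930) = -106946/5/18208 = -106946/5*1/18208 = -53473/45520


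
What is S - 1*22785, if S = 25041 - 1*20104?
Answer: -17848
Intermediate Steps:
S = 4937 (S = 25041 - 20104 = 4937)
S - 1*22785 = 4937 - 1*22785 = 4937 - 22785 = -17848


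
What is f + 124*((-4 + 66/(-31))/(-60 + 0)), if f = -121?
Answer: -325/3 ≈ -108.33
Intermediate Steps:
f + 124*((-4 + 66/(-31))/(-60 + 0)) = -121 + 124*((-4 + 66/(-31))/(-60 + 0)) = -121 + 124*((-4 + 66*(-1/31))/(-60)) = -121 + 124*((-4 - 66/31)*(-1/60)) = -121 + 124*(-190/31*(-1/60)) = -121 + 124*(19/186) = -121 + 38/3 = -325/3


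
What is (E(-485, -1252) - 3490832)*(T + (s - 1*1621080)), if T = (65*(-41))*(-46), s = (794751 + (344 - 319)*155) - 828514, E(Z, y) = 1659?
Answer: 5332775251394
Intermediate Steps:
s = -29888 (s = (794751 + 25*155) - 828514 = (794751 + 3875) - 828514 = 798626 - 828514 = -29888)
T = 122590 (T = -2665*(-46) = 122590)
(E(-485, -1252) - 3490832)*(T + (s - 1*1621080)) = (1659 - 3490832)*(122590 + (-29888 - 1*1621080)) = -3489173*(122590 + (-29888 - 1621080)) = -3489173*(122590 - 1650968) = -3489173*(-1528378) = 5332775251394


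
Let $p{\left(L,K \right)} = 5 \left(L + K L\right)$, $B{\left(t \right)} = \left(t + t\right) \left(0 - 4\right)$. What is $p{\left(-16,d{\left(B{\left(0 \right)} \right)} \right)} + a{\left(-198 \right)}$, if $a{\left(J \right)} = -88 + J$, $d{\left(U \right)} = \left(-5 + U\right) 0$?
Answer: $-366$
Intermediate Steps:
$B{\left(t \right)} = - 8 t$ ($B{\left(t \right)} = 2 t \left(-4\right) = - 8 t$)
$d{\left(U \right)} = 0$
$p{\left(L,K \right)} = 5 L + 5 K L$
$p{\left(-16,d{\left(B{\left(0 \right)} \right)} \right)} + a{\left(-198 \right)} = 5 \left(-16\right) \left(1 + 0\right) - 286 = 5 \left(-16\right) 1 - 286 = -80 - 286 = -366$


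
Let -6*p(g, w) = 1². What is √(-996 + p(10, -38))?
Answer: I*√35862/6 ≈ 31.562*I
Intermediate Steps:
p(g, w) = -⅙ (p(g, w) = -⅙*1² = -⅙*1 = -⅙)
√(-996 + p(10, -38)) = √(-996 - ⅙) = √(-5977/6) = I*√35862/6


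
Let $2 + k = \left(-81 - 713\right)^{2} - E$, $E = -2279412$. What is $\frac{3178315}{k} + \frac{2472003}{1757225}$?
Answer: $\frac{12778162617413}{5113254137350} \approx 2.499$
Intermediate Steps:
$k = 2909846$ ($k = -2 + \left(\left(-81 - 713\right)^{2} - -2279412\right) = -2 + \left(\left(-794\right)^{2} + 2279412\right) = -2 + \left(630436 + 2279412\right) = -2 + 2909848 = 2909846$)
$\frac{3178315}{k} + \frac{2472003}{1757225} = \frac{3178315}{2909846} + \frac{2472003}{1757225} = \frac{12778162617413}{5113254137350}$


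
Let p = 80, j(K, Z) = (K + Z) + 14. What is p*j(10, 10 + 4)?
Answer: 3040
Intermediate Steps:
j(K, Z) = 14 + K + Z
p*j(10, 10 + 4) = 80*(14 + 10 + (10 + 4)) = 80*(14 + 10 + 14) = 80*38 = 3040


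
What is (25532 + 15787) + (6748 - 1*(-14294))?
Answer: 62361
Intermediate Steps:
(25532 + 15787) + (6748 - 1*(-14294)) = 41319 + (6748 + 14294) = 41319 + 21042 = 62361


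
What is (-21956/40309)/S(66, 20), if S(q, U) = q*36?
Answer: -499/2176686 ≈ -0.00022925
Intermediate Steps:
S(q, U) = 36*q
(-21956/40309)/S(66, 20) = (-21956/40309)/((36*66)) = -21956*1/40309/2376 = -21956/40309*1/2376 = -499/2176686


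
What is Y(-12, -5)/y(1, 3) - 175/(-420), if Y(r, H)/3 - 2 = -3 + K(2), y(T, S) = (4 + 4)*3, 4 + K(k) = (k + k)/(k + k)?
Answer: -1/12 ≈ -0.083333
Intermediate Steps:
K(k) = -3 (K(k) = -4 + (k + k)/(k + k) = -4 + (2*k)/((2*k)) = -4 + (2*k)*(1/(2*k)) = -4 + 1 = -3)
y(T, S) = 24 (y(T, S) = 8*3 = 24)
Y(r, H) = -12 (Y(r, H) = 6 + 3*(-3 - 3) = 6 + 3*(-6) = 6 - 18 = -12)
Y(-12, -5)/y(1, 3) - 175/(-420) = -12/24 - 175/(-420) = -12*1/24 - 175*(-1/420) = -1/2 + 5/12 = -1/12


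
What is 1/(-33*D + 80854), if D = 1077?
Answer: 1/45313 ≈ 2.2069e-5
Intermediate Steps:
1/(-33*D + 80854) = 1/(-33*1077 + 80854) = 1/(-35541 + 80854) = 1/45313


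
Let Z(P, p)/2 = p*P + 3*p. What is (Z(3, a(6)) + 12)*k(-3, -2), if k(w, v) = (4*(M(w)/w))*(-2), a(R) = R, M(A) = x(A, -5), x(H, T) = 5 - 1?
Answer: 896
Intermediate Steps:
x(H, T) = 4
M(A) = 4
Z(P, p) = 6*p + 2*P*p (Z(P, p) = 2*(p*P + 3*p) = 2*(P*p + 3*p) = 2*(3*p + P*p) = 6*p + 2*P*p)
k(w, v) = -32/w (k(w, v) = (4*(4/w))*(-2) = (16/w)*(-2) = -32/w)
(Z(3, a(6)) + 12)*k(-3, -2) = (2*6*(3 + 3) + 12)*(-32/(-3)) = (2*6*6 + 12)*(-32*(-1/3)) = (72 + 12)*(32/3) = 84*(32/3) = 896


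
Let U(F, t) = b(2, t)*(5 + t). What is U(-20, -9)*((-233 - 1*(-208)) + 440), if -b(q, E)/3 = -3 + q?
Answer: -4980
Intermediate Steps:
b(q, E) = 9 - 3*q (b(q, E) = -3*(-3 + q) = 9 - 3*q)
U(F, t) = 15 + 3*t (U(F, t) = (9 - 3*2)*(5 + t) = (9 - 6)*(5 + t) = 3*(5 + t) = 15 + 3*t)
U(-20, -9)*((-233 - 1*(-208)) + 440) = (15 + 3*(-9))*((-233 - 1*(-208)) + 440) = (15 - 27)*((-233 + 208) + 440) = -12*(-25 + 440) = -12*415 = -4980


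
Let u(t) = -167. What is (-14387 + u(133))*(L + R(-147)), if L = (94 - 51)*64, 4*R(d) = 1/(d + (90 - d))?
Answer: -7209476717/180 ≈ -4.0053e+7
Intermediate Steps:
R(d) = 1/360 (R(d) = 1/(4*(d + (90 - d))) = (1/4)/90 = (1/4)*(1/90) = 1/360)
L = 2752 (L = 43*64 = 2752)
(-14387 + u(133))*(L + R(-147)) = (-14387 - 167)*(2752 + 1/360) = -14554*990721/360 = -7209476717/180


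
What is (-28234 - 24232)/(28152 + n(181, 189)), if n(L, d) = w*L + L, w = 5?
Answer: -26233/14619 ≈ -1.7944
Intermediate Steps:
n(L, d) = 6*L (n(L, d) = 5*L + L = 6*L)
(-28234 - 24232)/(28152 + n(181, 189)) = (-28234 - 24232)/(28152 + 6*181) = -52466/(28152 + 1086) = -52466/29238 = -52466*1/29238 = -26233/14619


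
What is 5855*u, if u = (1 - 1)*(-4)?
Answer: 0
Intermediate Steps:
u = 0 (u = 0*(-4) = 0)
5855*u = 5855*0 = 0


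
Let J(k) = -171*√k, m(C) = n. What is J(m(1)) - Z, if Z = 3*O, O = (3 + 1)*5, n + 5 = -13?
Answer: -60 - 513*I*√2 ≈ -60.0 - 725.49*I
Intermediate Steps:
n = -18 (n = -5 - 13 = -18)
m(C) = -18
O = 20 (O = 4*5 = 20)
Z = 60 (Z = 3*20 = 60)
J(m(1)) - Z = -513*I*√2 - 1*60 = -513*I*√2 - 60 = -60 - 513*I*√2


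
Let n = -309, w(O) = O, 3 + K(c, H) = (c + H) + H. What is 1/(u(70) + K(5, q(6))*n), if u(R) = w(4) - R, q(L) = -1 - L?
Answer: 1/3642 ≈ 0.00027457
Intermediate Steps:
K(c, H) = -3 + c + 2*H (K(c, H) = -3 + ((c + H) + H) = -3 + ((H + c) + H) = -3 + (c + 2*H) = -3 + c + 2*H)
u(R) = 4 - R
1/(u(70) + K(5, q(6))*n) = 1/((4 - 1*70) + (-3 + 5 + 2*(-1 - 1*6))*(-309)) = 1/((4 - 70) + (-3 + 5 + 2*(-1 - 6))*(-309)) = 1/(-66 + (-3 + 5 + 2*(-7))*(-309)) = 1/(-66 + (-3 + 5 - 14)*(-309)) = 1/(-66 - 12*(-309)) = 1/(-66 + 3708) = 1/3642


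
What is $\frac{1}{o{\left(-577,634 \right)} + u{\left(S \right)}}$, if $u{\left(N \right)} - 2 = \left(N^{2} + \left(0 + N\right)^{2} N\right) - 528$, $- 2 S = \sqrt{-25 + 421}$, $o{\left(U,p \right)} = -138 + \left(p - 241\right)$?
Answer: $\frac{172}{940715} - \frac{297 \sqrt{11}}{940715} \approx -0.00086428$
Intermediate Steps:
$o{\left(U,p \right)} = -379 + p$ ($o{\left(U,p \right)} = -138 + \left(-241 + p\right) = -379 + p$)
$S = - 3 \sqrt{11}$ ($S = - \frac{\sqrt{-25 + 421}}{2} = - \frac{\sqrt{396}}{2} = - \frac{6 \sqrt{11}}{2} = - 3 \sqrt{11} \approx -9.9499$)
$u{\left(N \right)} = -526 + N^{2} + N^{3}$ ($u{\left(N \right)} = 2 - \left(528 - N^{2} - \left(0 + N\right)^{2} N\right) = 2 - \left(528 - N^{2} - N^{2} N\right) = 2 - \left(528 - N^{2} - N^{3}\right) = 2 + \left(-528 + N^{2} + N^{3}\right) = -526 + N^{2} + N^{3}$)
$\frac{1}{o{\left(-577,634 \right)} + u{\left(S \right)}} = \frac{1}{\left(-379 + 634\right) + \left(-526 + \left(- 3 \sqrt{11}\right)^{2} + \left(- 3 \sqrt{11}\right)^{3}\right)} = \frac{1}{255 - \left(427 + 297 \sqrt{11}\right)} = \frac{1}{-172 - 297 \sqrt{11}}$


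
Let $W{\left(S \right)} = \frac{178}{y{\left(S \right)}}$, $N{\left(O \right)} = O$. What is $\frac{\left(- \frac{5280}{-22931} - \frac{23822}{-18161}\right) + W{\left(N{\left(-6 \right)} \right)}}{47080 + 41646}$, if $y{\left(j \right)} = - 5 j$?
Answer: $\frac{46696325729}{554248995432990} \approx 8.4252 \cdot 10^{-5}$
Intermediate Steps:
$W{\left(S \right)} = - \frac{178}{5 S}$ ($W{\left(S \right)} = \frac{178}{\left(-5\right) S} = 178 \left(- \frac{1}{5 S}\right) = - \frac{178}{5 S}$)
$\frac{\left(- \frac{5280}{-22931} - \frac{23822}{-18161}\right) + W{\left(N{\left(-6 \right)} \right)}}{47080 + 41646} = \frac{\left(- \frac{5280}{-22931} - \frac{23822}{-18161}\right) - \frac{178}{5 \left(-6\right)}}{47080 + 41646} = \frac{\left(\left(-5280\right) \left(- \frac{1}{22931}\right) - - \frac{23822}{18161}\right) - - \frac{89}{15}}{88726} = \left(\left(\frac{5280}{22931} + \frac{23822}{18161}\right) + \frac{89}{15}\right) \frac{1}{88726} = \left(\frac{642152362}{416449891} + \frac{89}{15}\right) \frac{1}{88726} = \frac{46696325729}{6246748365} \cdot \frac{1}{88726} = \frac{46696325729}{554248995432990}$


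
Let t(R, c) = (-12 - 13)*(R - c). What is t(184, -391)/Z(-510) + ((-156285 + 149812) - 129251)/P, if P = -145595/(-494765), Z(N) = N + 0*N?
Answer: -1369806574019/2970138 ≈ -4.6119e+5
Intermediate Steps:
Z(N) = N (Z(N) = N + 0 = N)
t(R, c) = -25*R + 25*c (t(R, c) = -25*(R - c) = -25*R + 25*c)
P = 29119/98953 (P = -145595*(-1/494765) = 29119/98953 ≈ 0.29427)
t(184, -391)/Z(-510) + ((-156285 + 149812) - 129251)/P = (-25*184 + 25*(-391))/(-510) + ((-156285 + 149812) - 129251)/(29119/98953) = (-4600 - 9775)*(-1/510) + (-6473 - 129251)*(98953/29119) = -14375*(-1/510) - 135724*98953/29119 = 2875/102 - 13430296972/29119 = -1369806574019/2970138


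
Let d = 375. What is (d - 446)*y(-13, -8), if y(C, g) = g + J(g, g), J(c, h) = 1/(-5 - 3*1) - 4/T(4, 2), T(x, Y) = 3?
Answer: 16117/24 ≈ 671.54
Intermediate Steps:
J(c, h) = -35/24 (J(c, h) = 1/(-5 - 3*1) - 4/3 = 1/(-8) - 4*1/3 = -1/8*1 - 4/3 = -1/8 - 4/3 = -35/24)
y(C, g) = -35/24 + g (y(C, g) = g - 35/24 = -35/24 + g)
(d - 446)*y(-13, -8) = (375 - 446)*(-35/24 - 8) = -71*(-227/24) = 16117/24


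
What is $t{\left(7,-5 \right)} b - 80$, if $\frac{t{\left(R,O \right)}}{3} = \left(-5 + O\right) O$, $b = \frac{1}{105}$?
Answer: $- \frac{550}{7} \approx -78.571$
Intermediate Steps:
$b = \frac{1}{105} \approx 0.0095238$
$t{\left(R,O \right)} = 3 O \left(-5 + O\right)$ ($t{\left(R,O \right)} = 3 \left(-5 + O\right) O = 3 O \left(-5 + O\right)$)
$t{\left(7,-5 \right)} b - 80 = 3 \left(-5\right) \left(-5 - 5\right) \frac{1}{105} - 80 = 3 \left(-5\right) \left(-10\right) \frac{1}{105} - 80 = 150 \cdot \frac{1}{105} - 80 = \frac{10}{7} - 80 = - \frac{550}{7}$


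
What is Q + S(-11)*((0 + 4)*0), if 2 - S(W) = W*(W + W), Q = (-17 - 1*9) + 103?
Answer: 77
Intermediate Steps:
Q = 77 (Q = (-17 - 9) + 103 = -26 + 103 = 77)
S(W) = 2 - 2*W² (S(W) = 2 - W*(W + W) = 2 - W*2*W = 2 - 2*W²)
Q + S(-11)*((0 + 4)*0) = 77 + (2 - 2*(-11)²)*((0 + 4)*0) = 77 + (2 - 2*121)*(4*0) = 77 + (2 - 242)*0 = 77 - 240*0 = 77 + 0 = 77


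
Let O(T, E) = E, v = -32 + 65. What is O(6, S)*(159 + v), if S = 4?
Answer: 768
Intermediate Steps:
v = 33
O(6, S)*(159 + v) = 4*(159 + 33) = 4*192 = 768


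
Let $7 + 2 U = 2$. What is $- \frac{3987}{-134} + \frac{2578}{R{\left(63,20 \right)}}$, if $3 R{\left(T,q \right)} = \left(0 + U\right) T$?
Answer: $- \frac{272269}{14070} \approx -19.351$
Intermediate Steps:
$U = - \frac{5}{2}$ ($U = - \frac{7}{2} + \frac{1}{2} \cdot 2 = - \frac{7}{2} + 1 = - \frac{5}{2} \approx -2.5$)
$R{\left(T,q \right)} = - \frac{5 T}{6}$ ($R{\left(T,q \right)} = \frac{\left(0 - \frac{5}{2}\right) T}{3} = \frac{\left(- \frac{5}{2}\right) T}{3} = - \frac{5 T}{6}$)
$- \frac{3987}{-134} + \frac{2578}{R{\left(63,20 \right)}} = - \frac{3987}{-134} + \frac{2578}{\left(- \frac{5}{6}\right) 63} = \left(-3987\right) \left(- \frac{1}{134}\right) + \frac{2578}{- \frac{105}{2}} = \frac{3987}{134} + 2578 \left(- \frac{2}{105}\right) = \frac{3987}{134} - \frac{5156}{105} = - \frac{272269}{14070}$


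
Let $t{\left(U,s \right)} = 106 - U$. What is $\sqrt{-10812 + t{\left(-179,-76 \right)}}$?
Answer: $11 i \sqrt{87} \approx 102.6 i$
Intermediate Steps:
$\sqrt{-10812 + t{\left(-179,-76 \right)}} = \sqrt{-10812 + \left(106 - -179\right)} = \sqrt{-10812 + \left(106 + 179\right)} = \sqrt{-10812 + 285} = \sqrt{-10527} = 11 i \sqrt{87}$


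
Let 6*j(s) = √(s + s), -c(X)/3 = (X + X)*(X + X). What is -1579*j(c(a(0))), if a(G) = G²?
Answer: 0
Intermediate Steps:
c(X) = -12*X² (c(X) = -3*(X + X)*(X + X) = -3*2*X*2*X = -12*X²)
j(s) = √2*√s/6 (j(s) = √(s + s)/6 = √(2*s)/6 = (√2*√s)/6 = √2*√s/6)
-1579*j(c(a(0))) = -1579*√2*√(-12*(0²)²)/6 = -1579*√2*√(-12*0²)/6 = -1579*√2*√(-12*0)/6 = -1579*√2*√0/6 = -1579*√2*0/6 = -1579*0 = 0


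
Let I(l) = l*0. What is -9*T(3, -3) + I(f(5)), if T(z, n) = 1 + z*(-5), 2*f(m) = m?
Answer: 126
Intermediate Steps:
f(m) = m/2
I(l) = 0
T(z, n) = 1 - 5*z
-9*T(3, -3) + I(f(5)) = -9*(1 - 5*3) + 0 = -9*(1 - 15) + 0 = -9*(-14) + 0 = 126 + 0 = 126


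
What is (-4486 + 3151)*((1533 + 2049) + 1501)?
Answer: -6785805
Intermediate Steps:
(-4486 + 3151)*((1533 + 2049) + 1501) = -1335*(3582 + 1501) = -1335*5083 = -6785805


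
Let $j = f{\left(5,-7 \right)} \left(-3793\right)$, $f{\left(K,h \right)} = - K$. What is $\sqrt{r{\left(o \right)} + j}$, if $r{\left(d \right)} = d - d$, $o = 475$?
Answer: $\sqrt{18965} \approx 137.71$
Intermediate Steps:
$r{\left(d \right)} = 0$
$j = 18965$ ($j = \left(-1\right) 5 \left(-3793\right) = \left(-5\right) \left(-3793\right) = 18965$)
$\sqrt{r{\left(o \right)} + j} = \sqrt{0 + 18965} = \sqrt{18965}$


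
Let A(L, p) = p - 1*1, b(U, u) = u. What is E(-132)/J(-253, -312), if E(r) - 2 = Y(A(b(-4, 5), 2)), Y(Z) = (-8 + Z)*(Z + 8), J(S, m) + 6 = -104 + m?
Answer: 61/422 ≈ 0.14455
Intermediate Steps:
A(L, p) = -1 + p (A(L, p) = p - 1 = -1 + p)
J(S, m) = -110 + m (J(S, m) = -6 + (-104 + m) = -110 + m)
Y(Z) = (-8 + Z)*(8 + Z)
E(r) = -61 (E(r) = 2 + (-64 + (-1 + 2)²) = 2 + (-64 + 1²) = 2 + (-64 + 1) = 2 - 63 = -61)
E(-132)/J(-253, -312) = -61/(-110 - 312) = -61/(-422) = -61*(-1/422) = 61/422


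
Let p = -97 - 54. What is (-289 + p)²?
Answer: 193600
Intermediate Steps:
p = -151
(-289 + p)² = (-289 - 151)² = (-440)² = 193600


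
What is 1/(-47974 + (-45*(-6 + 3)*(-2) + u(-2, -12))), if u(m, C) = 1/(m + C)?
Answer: -14/675417 ≈ -2.0728e-5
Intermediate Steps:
u(m, C) = 1/(C + m)
1/(-47974 + (-45*(-6 + 3)*(-2) + u(-2, -12))) = 1/(-47974 + (-45*(-6 + 3)*(-2) + 1/(-12 - 2))) = 1/(-47974 + (-(-135)*(-2) + 1/(-14))) = 1/(-47974 + (-45*6 - 1/14)) = 1/(-47974 + (-270 - 1/14)) = 1/(-47974 - 3781/14) = 1/(-675417/14) = -14/675417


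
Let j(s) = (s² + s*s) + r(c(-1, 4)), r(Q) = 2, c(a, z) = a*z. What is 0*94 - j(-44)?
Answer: -3874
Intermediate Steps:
j(s) = 2 + 2*s² (j(s) = (s² + s*s) + 2 = (s² + s²) + 2 = 2*s² + 2 = 2 + 2*s²)
0*94 - j(-44) = 0*94 - (2 + 2*(-44)²) = 0 - (2 + 2*1936) = 0 - (2 + 3872) = 0 - 1*3874 = 0 - 3874 = -3874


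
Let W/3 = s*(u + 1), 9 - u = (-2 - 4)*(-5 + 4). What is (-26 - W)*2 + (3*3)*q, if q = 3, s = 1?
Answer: -49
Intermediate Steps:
u = 3 (u = 9 - (-2 - 4)*(-5 + 4) = 9 - (-6)*(-1) = 9 - 1*6 = 9 - 6 = 3)
W = 12 (W = 3*(1*(3 + 1)) = 3*(1*4) = 3*4 = 12)
(-26 - W)*2 + (3*3)*q = (-26 - 1*12)*2 + (3*3)*3 = (-26 - 12)*2 + 9*3 = -38*2 + 27 = -76 + 27 = -49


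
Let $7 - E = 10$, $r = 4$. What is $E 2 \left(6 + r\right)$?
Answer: $-60$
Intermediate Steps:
$E = -3$ ($E = 7 - 10 = -3$)
$E 2 \left(6 + r\right) = - 3 \cdot 2 \left(6 + 4\right) = - 3 \cdot 2 \cdot 10 = \left(-3\right) 20 = -60$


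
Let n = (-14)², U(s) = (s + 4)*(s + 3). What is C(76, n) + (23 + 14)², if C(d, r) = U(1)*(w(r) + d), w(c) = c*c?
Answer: 771209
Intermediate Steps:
w(c) = c²
U(s) = (3 + s)*(4 + s) (U(s) = (4 + s)*(3 + s) = (3 + s)*(4 + s))
n = 196
C(d, r) = 20*d + 20*r² (C(d, r) = (12 + 1² + 7*1)*(r² + d) = (12 + 1 + 7)*(d + r²) = 20*(d + r²) = 20*d + 20*r²)
C(76, n) + (23 + 14)² = (20*76 + 20*196²) + (23 + 14)² = (1520 + 20*38416) + 37² = (1520 + 768320) + 1369 = 769840 + 1369 = 771209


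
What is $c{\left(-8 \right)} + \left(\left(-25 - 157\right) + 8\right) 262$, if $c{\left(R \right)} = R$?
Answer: $-45596$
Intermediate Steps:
$c{\left(-8 \right)} + \left(\left(-25 - 157\right) + 8\right) 262 = -8 + \left(\left(-25 - 157\right) + 8\right) 262 = -8 + \left(-182 + 8\right) 262 = -8 - 45588 = -45596$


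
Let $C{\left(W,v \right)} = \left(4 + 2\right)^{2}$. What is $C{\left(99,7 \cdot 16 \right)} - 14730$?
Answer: $-14694$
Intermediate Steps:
$C{\left(W,v \right)} = 36$ ($C{\left(W,v \right)} = 6^{2} = 36$)
$C{\left(99,7 \cdot 16 \right)} - 14730 = 36 - 14730 = -14694$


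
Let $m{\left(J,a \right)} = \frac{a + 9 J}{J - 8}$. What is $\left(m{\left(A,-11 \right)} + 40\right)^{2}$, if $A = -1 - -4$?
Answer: $\frac{33856}{25} \approx 1354.2$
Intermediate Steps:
$A = 3$ ($A = -1 + 4 = 3$)
$m{\left(J,a \right)} = \frac{a + 9 J}{-8 + J}$
$\left(m{\left(A,-11 \right)} + 40\right)^{2} = \left(\frac{-11 + 9 \cdot 3}{-8 + 3} + 40\right)^{2} = \left(\frac{-11 + 27}{-5} + 40\right)^{2} = \left(\left(- \frac{1}{5}\right) 16 + 40\right)^{2} = \left(- \frac{16}{5} + 40\right)^{2} = \left(\frac{184}{5}\right)^{2} = \frac{33856}{25}$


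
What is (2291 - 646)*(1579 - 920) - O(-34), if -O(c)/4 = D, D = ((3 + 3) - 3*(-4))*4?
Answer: 1084343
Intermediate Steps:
D = 72 (D = (6 + 12)*4 = 18*4 = 72)
O(c) = -288 (O(c) = -4*72 = -288)
(2291 - 646)*(1579 - 920) - O(-34) = (2291 - 646)*(1579 - 920) - 1*(-288) = 1645*659 + 288 = 1084055 + 288 = 1084343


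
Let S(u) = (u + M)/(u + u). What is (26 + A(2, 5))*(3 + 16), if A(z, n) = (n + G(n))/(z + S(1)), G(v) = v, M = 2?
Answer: 3838/7 ≈ 548.29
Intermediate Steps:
S(u) = (2 + u)/(2*u) (S(u) = (u + 2)/(u + u) = (2 + u)/((2*u)) = (2 + u)*(1/(2*u)) = (2 + u)/(2*u))
A(z, n) = 2*n/(3/2 + z) (A(z, n) = (n + n)/(z + (1/2)*(2 + 1)/1) = (2*n)/(z + (1/2)*1*3) = (2*n)/(z + 3/2) = (2*n)/(3/2 + z) = 2*n/(3/2 + z))
(26 + A(2, 5))*(3 + 16) = (26 + 4*5/(3 + 2*2))*(3 + 16) = (26 + 4*5/(3 + 4))*19 = (26 + 4*5/7)*19 = (26 + 4*5*(1/7))*19 = (26 + 20/7)*19 = (202/7)*19 = 3838/7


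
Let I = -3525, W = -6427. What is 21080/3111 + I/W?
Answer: 8614555/1176141 ≈ 7.3244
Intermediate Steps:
21080/3111 + I/W = 21080/3111 - 3525/(-6427) = 21080*(1/3111) - 3525*(-1/6427) = 1240/183 + 3525/6427 = 8614555/1176141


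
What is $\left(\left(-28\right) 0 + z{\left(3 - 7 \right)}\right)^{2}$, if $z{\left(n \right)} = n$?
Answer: $16$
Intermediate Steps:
$\left(\left(-28\right) 0 + z{\left(3 - 7 \right)}\right)^{2} = \left(\left(-28\right) 0 + \left(3 - 7\right)\right)^{2} = \left(0 + \left(3 - 7\right)\right)^{2} = \left(0 - 4\right)^{2} = \left(-4\right)^{2} = 16$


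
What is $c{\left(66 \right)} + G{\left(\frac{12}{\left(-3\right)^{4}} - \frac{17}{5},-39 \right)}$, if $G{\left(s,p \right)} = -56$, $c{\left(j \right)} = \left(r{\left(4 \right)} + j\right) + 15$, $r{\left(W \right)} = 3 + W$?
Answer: $32$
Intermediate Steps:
$c{\left(j \right)} = 22 + j$ ($c{\left(j \right)} = \left(\left(3 + 4\right) + j\right) + 15 = \left(7 + j\right) + 15 = 22 + j$)
$c{\left(66 \right)} + G{\left(\frac{12}{\left(-3\right)^{4}} - \frac{17}{5},-39 \right)} = \left(22 + 66\right) - 56 = 88 - 56 = 32$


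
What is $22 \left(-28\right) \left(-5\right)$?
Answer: $3080$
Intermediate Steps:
$22 \left(-28\right) \left(-5\right) = \left(-616\right) \left(-5\right) = 3080$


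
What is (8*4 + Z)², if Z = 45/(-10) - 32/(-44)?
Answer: 385641/484 ≈ 796.78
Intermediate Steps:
Z = -83/22 (Z = 45*(-⅒) - 32*(-1/44) = -9/2 + 8/11 = -83/22 ≈ -3.7727)
(8*4 + Z)² = (8*4 - 83/22)² = (32 - 83/22)² = (621/22)² = 385641/484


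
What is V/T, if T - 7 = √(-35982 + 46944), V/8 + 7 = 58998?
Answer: -471928/1559 + 1415784*√1218/10913 ≈ 4225.0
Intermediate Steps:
V = 471928 (V = -56 + 8*58998 = -56 + 471984 = 471928)
T = 7 + 3*√1218 (T = 7 + √(-35982 + 46944) = 7 + √10962 = 7 + 3*√1218 ≈ 111.70)
V/T = 471928/(7 + 3*√1218)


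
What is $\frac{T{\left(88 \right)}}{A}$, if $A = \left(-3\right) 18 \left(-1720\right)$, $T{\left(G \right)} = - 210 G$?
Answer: $- \frac{77}{387} \approx -0.19897$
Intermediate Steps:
$A = 92880$ ($A = \left(-54\right) \left(-1720\right) = 92880$)
$\frac{T{\left(88 \right)}}{A} = \frac{\left(-210\right) 88}{92880} = \left(-18480\right) \frac{1}{92880} = - \frac{77}{387}$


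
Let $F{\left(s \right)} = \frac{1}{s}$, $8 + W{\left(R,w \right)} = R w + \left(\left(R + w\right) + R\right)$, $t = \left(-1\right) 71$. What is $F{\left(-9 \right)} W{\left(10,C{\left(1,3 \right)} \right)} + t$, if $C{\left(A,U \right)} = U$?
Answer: $-76$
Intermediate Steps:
$t = -71$
$W{\left(R,w \right)} = -8 + w + 2 R + R w$ ($W{\left(R,w \right)} = -8 + \left(R w + \left(\left(R + w\right) + R\right)\right) = -8 + \left(R w + \left(w + 2 R\right)\right) = -8 + \left(w + 2 R + R w\right) = -8 + w + 2 R + R w$)
$F{\left(-9 \right)} W{\left(10,C{\left(1,3 \right)} \right)} + t = \frac{-8 + 3 + 2 \cdot 10 + 10 \cdot 3}{-9} - 71 = - \frac{-8 + 3 + 20 + 30}{9} - 71 = \left(- \frac{1}{9}\right) 45 - 71 = -5 - 71 = -76$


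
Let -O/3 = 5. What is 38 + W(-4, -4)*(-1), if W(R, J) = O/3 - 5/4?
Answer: 177/4 ≈ 44.250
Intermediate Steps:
O = -15 (O = -3*5 = -15)
W(R, J) = -25/4 (W(R, J) = -15/3 - 5/4 = -15*⅓ - 5*¼ = -5 - 5/4 = -25/4)
38 + W(-4, -4)*(-1) = 38 - 25/4*(-1) = 38 + 25/4 = 177/4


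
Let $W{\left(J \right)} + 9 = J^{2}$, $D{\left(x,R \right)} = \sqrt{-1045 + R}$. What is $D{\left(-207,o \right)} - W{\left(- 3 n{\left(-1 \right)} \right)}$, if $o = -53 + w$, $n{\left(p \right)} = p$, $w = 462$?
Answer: $2 i \sqrt{159} \approx 25.219 i$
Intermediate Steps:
$o = 409$ ($o = -53 + 462 = 409$)
$W{\left(J \right)} = -9 + J^{2}$
$D{\left(-207,o \right)} - W{\left(- 3 n{\left(-1 \right)} \right)} = \sqrt{-1045 + 409} - \left(-9 + \left(\left(-3\right) \left(-1\right)\right)^{2}\right) = \sqrt{-636} - \left(-9 + 3^{2}\right) = 2 i \sqrt{159} - \left(-9 + 9\right) = 2 i \sqrt{159} - 0 = 2 i \sqrt{159} + 0 = 2 i \sqrt{159}$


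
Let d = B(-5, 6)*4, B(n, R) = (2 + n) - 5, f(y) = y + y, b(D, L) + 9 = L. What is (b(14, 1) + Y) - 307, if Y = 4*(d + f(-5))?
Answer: -483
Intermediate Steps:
b(D, L) = -9 + L
f(y) = 2*y
B(n, R) = -3 + n
d = -32 (d = (-3 - 5)*4 = -8*4 = -32)
Y = -168 (Y = 4*(-32 + 2*(-5)) = 4*(-32 - 10) = 4*(-42) = -168)
(b(14, 1) + Y) - 307 = ((-9 + 1) - 168) - 307 = (-8 - 168) - 307 = -176 - 307 = -483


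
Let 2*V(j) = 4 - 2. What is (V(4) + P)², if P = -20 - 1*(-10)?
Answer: 81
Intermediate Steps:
V(j) = 1 (V(j) = (4 - 2)/2 = (½)*2 = 1)
P = -10 (P = -20 + 10 = -10)
(V(4) + P)² = (1 - 10)² = (-9)² = 81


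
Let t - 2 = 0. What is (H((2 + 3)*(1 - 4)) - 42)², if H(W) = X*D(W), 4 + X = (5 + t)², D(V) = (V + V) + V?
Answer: 4272489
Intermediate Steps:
t = 2 (t = 2 + 0 = 2)
D(V) = 3*V (D(V) = 2*V + V = 3*V)
X = 45 (X = -4 + (5 + 2)² = -4 + 7² = -4 + 49 = 45)
H(W) = 135*W (H(W) = 45*(3*W) = 135*W)
(H((2 + 3)*(1 - 4)) - 42)² = (135*((2 + 3)*(1 - 4)) - 42)² = (135*(5*(-3)) - 42)² = (135*(-15) - 42)² = (-2025 - 42)² = (-2067)² = 4272489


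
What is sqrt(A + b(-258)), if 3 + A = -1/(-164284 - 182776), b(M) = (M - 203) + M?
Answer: I*sqrt(21741341083035)/173530 ≈ 26.87*I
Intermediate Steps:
b(M) = -203 + 2*M (b(M) = (-203 + M) + M = -203 + 2*M)
A = -1041179/347060 (A = -3 - 1/(-164284 - 182776) = -3 - 1/(-347060) = -3 - 1*(-1/347060) = -3 + 1/347060 = -1041179/347060 ≈ -3.0000)
sqrt(A + b(-258)) = sqrt(-1041179/347060 + (-203 + 2*(-258))) = sqrt(-1041179/347060 + (-203 - 516)) = sqrt(-1041179/347060 - 719) = sqrt(-250577319/347060) = I*sqrt(21741341083035)/173530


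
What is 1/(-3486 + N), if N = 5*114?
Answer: -1/2916 ≈ -0.00034294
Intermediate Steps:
N = 570
1/(-3486 + N) = 1/(-3486 + 570) = 1/(-2916) = -1/2916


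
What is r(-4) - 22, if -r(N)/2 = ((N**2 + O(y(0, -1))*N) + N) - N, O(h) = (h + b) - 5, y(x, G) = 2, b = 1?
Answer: -70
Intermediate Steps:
O(h) = -4 + h (O(h) = (h + 1) - 5 = (1 + h) - 5 = -4 + h)
r(N) = -2*N**2 + 4*N (r(N) = -2*(((N**2 + (-4 + 2)*N) + N) - N) = -2*(((N**2 - 2*N) + N) - N) = -2*((N**2 - N) - N) = -2*(N**2 - 2*N) = -2*N**2 + 4*N)
r(-4) - 22 = 2*(-4)*(2 - 1*(-4)) - 22 = 2*(-4)*(2 + 4) - 22 = 2*(-4)*6 - 22 = -48 - 22 = -70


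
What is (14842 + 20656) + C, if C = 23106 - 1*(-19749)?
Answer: 78353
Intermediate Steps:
C = 42855 (C = 23106 + 19749 = 42855)
(14842 + 20656) + C = (14842 + 20656) + 42855 = 35498 + 42855 = 78353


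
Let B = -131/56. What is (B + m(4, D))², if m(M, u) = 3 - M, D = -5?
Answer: 34969/3136 ≈ 11.151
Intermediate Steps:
B = -131/56 (B = -131*1/56 = -131/56 ≈ -2.3393)
(B + m(4, D))² = (-131/56 + (3 - 1*4))² = (-131/56 + (3 - 4))² = (-131/56 - 1)² = (-187/56)² = 34969/3136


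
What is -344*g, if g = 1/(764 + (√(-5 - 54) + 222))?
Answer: -339184/972255 + 344*I*√59/972255 ≈ -0.34886 + 0.0027177*I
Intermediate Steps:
g = 1/(986 + I*√59) (g = 1/(764 + (√(-59) + 222)) = 1/(764 + (I*√59 + 222)) = 1/(764 + (222 + I*√59)) = 1/(986 + I*√59) ≈ 0.0010141 - 7.9e-6*I)
-344*g = -344*(986/972255 - I*√59/972255) = -339184/972255 + 344*I*√59/972255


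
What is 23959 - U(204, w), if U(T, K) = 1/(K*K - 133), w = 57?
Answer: 74656243/3116 ≈ 23959.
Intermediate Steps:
U(T, K) = 1/(-133 + K**2) (U(T, K) = 1/(K**2 - 133) = 1/(-133 + K**2))
23959 - U(204, w) = 23959 - 1/(-133 + 57**2) = 23959 - 1/(-133 + 3249) = 23959 - 1/3116 = 74656243/3116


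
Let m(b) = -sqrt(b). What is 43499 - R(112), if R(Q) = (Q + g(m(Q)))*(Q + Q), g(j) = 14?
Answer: 15275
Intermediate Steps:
R(Q) = 2*Q*(14 + Q) (R(Q) = (Q + 14)*(Q + Q) = (14 + Q)*(2*Q) = 2*Q*(14 + Q))
43499 - R(112) = 43499 - 2*112*(14 + 112) = 43499 - 2*112*126 = 43499 - 1*28224 = 43499 - 28224 = 15275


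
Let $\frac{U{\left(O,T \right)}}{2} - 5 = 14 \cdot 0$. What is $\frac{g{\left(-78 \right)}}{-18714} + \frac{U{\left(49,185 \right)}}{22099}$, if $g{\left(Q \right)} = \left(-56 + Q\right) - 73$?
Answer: $\frac{1587211}{137853562} \approx 0.011514$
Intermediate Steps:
$g{\left(Q \right)} = -129 + Q$
$U{\left(O,T \right)} = 10$ ($U{\left(O,T \right)} = 10 + 2 \cdot 14 \cdot 0 = 10 + 2 \cdot 0 = 10 + 0 = 10$)
$\frac{g{\left(-78 \right)}}{-18714} + \frac{U{\left(49,185 \right)}}{22099} = \frac{-129 - 78}{-18714} + \frac{10}{22099} = \left(-207\right) \left(- \frac{1}{18714}\right) + 10 \cdot \frac{1}{22099} = \frac{69}{6238} + \frac{10}{22099} = \frac{1587211}{137853562}$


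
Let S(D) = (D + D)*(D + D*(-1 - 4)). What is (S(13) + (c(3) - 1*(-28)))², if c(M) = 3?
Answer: 1745041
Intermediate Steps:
S(D) = -8*D² (S(D) = (2*D)*(D + D*(-5)) = (2*D)*(D - 5*D) = (2*D)*(-4*D) = -8*D²)
(S(13) + (c(3) - 1*(-28)))² = (-8*13² + (3 - 1*(-28)))² = (-8*169 + (3 + 28))² = (-1352 + 31)² = (-1321)² = 1745041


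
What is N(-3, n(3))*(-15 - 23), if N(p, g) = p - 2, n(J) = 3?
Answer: 190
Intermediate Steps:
N(p, g) = -2 + p
N(-3, n(3))*(-15 - 23) = (-2 - 3)*(-15 - 23) = -5*(-38) = 190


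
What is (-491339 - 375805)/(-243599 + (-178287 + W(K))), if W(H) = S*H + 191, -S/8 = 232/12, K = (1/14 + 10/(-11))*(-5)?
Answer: 66770088/32520395 ≈ 2.0532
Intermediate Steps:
K = 645/154 (K = (1*(1/14) + 10*(-1/11))*(-5) = (1/14 - 10/11)*(-5) = -129/154*(-5) = 645/154 ≈ 4.1883)
S = -464/3 (S = -1856/12 = -8*58/3 = -464/3 ≈ -154.67)
W(H) = 191 - 464*H/3 (W(H) = -464*H/3 + 191 = 191 - 464*H/3)
(-491339 - 375805)/(-243599 + (-178287 + W(K))) = (-491339 - 375805)/(-243599 + (-178287 + (191 - 464/3*645/154))) = -867144/(-243599 + (-178287 + (191 - 49880/77))) = -867144/(-243599 + (-178287 - 35173/77)) = -867144/(-243599 - 13763272/77) = -867144/(-32520395/77) = -867144*(-77/32520395) = 66770088/32520395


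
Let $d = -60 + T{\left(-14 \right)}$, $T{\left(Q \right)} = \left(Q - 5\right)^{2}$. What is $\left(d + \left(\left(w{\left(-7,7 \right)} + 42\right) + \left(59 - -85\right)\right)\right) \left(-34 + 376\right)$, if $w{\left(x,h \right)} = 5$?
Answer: $168264$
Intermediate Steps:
$T{\left(Q \right)} = \left(-5 + Q\right)^{2}$
$d = 301$ ($d = -60 + \left(-5 - 14\right)^{2} = -60 + \left(-19\right)^{2} = -60 + 361 = 301$)
$\left(d + \left(\left(w{\left(-7,7 \right)} + 42\right) + \left(59 - -85\right)\right)\right) \left(-34 + 376\right) = \left(301 + \left(\left(5 + 42\right) + \left(59 - -85\right)\right)\right) \left(-34 + 376\right) = \left(301 + \left(47 + \left(59 + 85\right)\right)\right) 342 = \left(301 + \left(47 + 144\right)\right) 342 = \left(301 + 191\right) 342 = 492 \cdot 342 = 168264$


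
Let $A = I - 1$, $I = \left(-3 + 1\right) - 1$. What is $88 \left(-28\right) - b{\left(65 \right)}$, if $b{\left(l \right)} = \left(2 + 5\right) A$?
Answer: $-2436$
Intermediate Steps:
$I = -3$ ($I = -2 - 1 = -3$)
$A = -4$ ($A = -3 - 1 = -4$)
$b{\left(l \right)} = -28$ ($b{\left(l \right)} = \left(2 + 5\right) \left(-4\right) = 7 \left(-4\right) = -28$)
$88 \left(-28\right) - b{\left(65 \right)} = 88 \left(-28\right) - -28 = -2464 + 28 = -2436$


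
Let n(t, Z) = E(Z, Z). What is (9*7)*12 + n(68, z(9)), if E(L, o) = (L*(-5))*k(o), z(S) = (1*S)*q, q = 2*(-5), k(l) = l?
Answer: -39744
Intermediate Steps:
q = -10
z(S) = -10*S (z(S) = (1*S)*(-10) = S*(-10) = -10*S)
E(L, o) = -5*L*o (E(L, o) = (L*(-5))*o = (-5*L)*o = -5*L*o)
n(t, Z) = -5*Z² (n(t, Z) = -5*Z*Z = -5*Z²)
(9*7)*12 + n(68, z(9)) = (9*7)*12 - 5*(-10*9)² = 63*12 - 5*(-90)² = 756 - 5*8100 = 756 - 40500 = -39744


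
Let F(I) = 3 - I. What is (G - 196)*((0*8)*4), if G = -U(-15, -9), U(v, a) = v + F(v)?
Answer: 0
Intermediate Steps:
U(v, a) = 3 (U(v, a) = v + (3 - v) = 3)
G = -3 (G = -1*3 = -3)
(G - 196)*((0*8)*4) = (-3 - 196)*((0*8)*4) = -0*4 = -199*0 = 0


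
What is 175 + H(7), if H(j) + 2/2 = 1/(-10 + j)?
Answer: 521/3 ≈ 173.67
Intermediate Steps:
H(j) = -1 + 1/(-10 + j)
175 + H(7) = 175 + (11 - 1*7)/(-10 + 7) = 175 + (11 - 7)/(-3) = 175 - ⅓*4 = 175 - 4/3 = 521/3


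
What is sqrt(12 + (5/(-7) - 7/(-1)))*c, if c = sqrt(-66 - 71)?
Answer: 8*I*sqrt(1918)/7 ≈ 50.051*I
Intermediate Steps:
c = I*sqrt(137) (c = sqrt(-137) = I*sqrt(137) ≈ 11.705*I)
sqrt(12 + (5/(-7) - 7/(-1)))*c = sqrt(12 + (5/(-7) - 7/(-1)))*(I*sqrt(137)) = sqrt(12 + (5*(-1/7) - 7*(-1)))*(I*sqrt(137)) = sqrt(12 + (-5/7 + 7))*(I*sqrt(137)) = sqrt(12 + 44/7)*(I*sqrt(137)) = sqrt(128/7)*(I*sqrt(137)) = (8*sqrt(14)/7)*(I*sqrt(137)) = 8*I*sqrt(1918)/7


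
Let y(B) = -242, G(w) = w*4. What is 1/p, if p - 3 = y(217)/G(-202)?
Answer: 404/1333 ≈ 0.30308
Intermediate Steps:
G(w) = 4*w
p = 1333/404 (p = 3 - 242/(4*(-202)) = 3 - 242/(-808) = 3 - 242*(-1/808) = 3 + 121/404 = 1333/404 ≈ 3.2995)
1/p = 1/(1333/404) = 404/1333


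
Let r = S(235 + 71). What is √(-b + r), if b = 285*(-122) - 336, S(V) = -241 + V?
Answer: √35171 ≈ 187.54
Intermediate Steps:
r = 65 (r = -241 + (235 + 71) = -241 + 306 = 65)
b = -35106 (b = -34770 - 336 = -35106)
√(-b + r) = √(-1*(-35106) + 65) = √(35106 + 65) = √35171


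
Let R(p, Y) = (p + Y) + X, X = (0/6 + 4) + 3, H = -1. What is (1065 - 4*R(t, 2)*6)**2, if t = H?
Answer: 762129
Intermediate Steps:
X = 7 (X = (0*(1/6) + 4) + 3 = (0 + 4) + 3 = 4 + 3 = 7)
t = -1
R(p, Y) = 7 + Y + p (R(p, Y) = (p + Y) + 7 = (Y + p) + 7 = 7 + Y + p)
(1065 - 4*R(t, 2)*6)**2 = (1065 - 4*(7 + 2 - 1)*6)**2 = (1065 - 4*8*6)**2 = (1065 - 32*6)**2 = (1065 - 192)**2 = 873**2 = 762129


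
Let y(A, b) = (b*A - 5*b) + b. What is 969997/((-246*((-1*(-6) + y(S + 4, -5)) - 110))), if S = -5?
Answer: 969997/19434 ≈ 49.912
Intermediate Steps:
y(A, b) = -4*b + A*b (y(A, b) = (A*b - 5*b) + b = (-5*b + A*b) + b = -4*b + A*b)
969997/((-246*((-1*(-6) + y(S + 4, -5)) - 110))) = 969997/((-246*((-1*(-6) - 5*(-4 + (-5 + 4))) - 110))) = 969997/((-246*((6 - 5*(-4 - 1)) - 110))) = 969997/((-246*((6 - 5*(-5)) - 110))) = 969997/((-246*((6 + 25) - 110))) = 969997/((-246*(31 - 110))) = 969997/((-246*(-79))) = 969997/19434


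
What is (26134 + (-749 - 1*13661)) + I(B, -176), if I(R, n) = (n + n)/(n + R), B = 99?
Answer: 82100/7 ≈ 11729.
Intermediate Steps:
I(R, n) = 2*n/(R + n) (I(R, n) = (2*n)/(R + n) = 2*n/(R + n))
(26134 + (-749 - 1*13661)) + I(B, -176) = (26134 + (-749 - 1*13661)) + 2*(-176)/(99 - 176) = (26134 + (-749 - 13661)) + 2*(-176)/(-77) = (26134 - 14410) + 2*(-176)*(-1/77) = 11724 + 32/7 = 82100/7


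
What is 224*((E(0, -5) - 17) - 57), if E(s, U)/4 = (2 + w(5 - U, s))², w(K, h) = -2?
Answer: -16576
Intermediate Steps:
E(s, U) = 0 (E(s, U) = 4*(2 - 2)² = 4*0² = 4*0 = 0)
224*((E(0, -5) - 17) - 57) = 224*((0 - 17) - 57) = 224*(-17 - 57) = 224*(-74) = -16576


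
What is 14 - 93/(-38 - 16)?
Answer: 283/18 ≈ 15.722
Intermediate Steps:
14 - 93/(-38 - 16) = 14 - 93/(-54) = 14 - 1/54*(-93) = 14 + 31/18 = 283/18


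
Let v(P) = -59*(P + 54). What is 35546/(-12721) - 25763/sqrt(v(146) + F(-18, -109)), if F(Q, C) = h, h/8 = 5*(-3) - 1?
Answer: -35546/12721 + 25763*I*sqrt(2982)/5964 ≈ -2.7943 + 235.89*I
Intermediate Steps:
h = -128 (h = 8*(5*(-3) - 1) = 8*(-15 - 1) = 8*(-16) = -128)
v(P) = -3186 - 59*P (v(P) = -59*(54 + P) = -3186 - 59*P)
F(Q, C) = -128
35546/(-12721) - 25763/sqrt(v(146) + F(-18, -109)) = 35546/(-12721) - 25763/sqrt((-3186 - 59*146) - 128) = 35546*(-1/12721) - 25763/sqrt((-3186 - 8614) - 128) = -35546/12721 - 25763/sqrt(-11800 - 128) = -35546/12721 - 25763*(-I*sqrt(2982)/5964) = -35546/12721 - (-25763)*I*sqrt(2982)/5964 = -35546/12721 + 25763*I*sqrt(2982)/5964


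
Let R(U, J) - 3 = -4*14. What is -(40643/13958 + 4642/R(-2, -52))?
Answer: 62638957/739774 ≈ 84.673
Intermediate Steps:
R(U, J) = -53 (R(U, J) = 3 - 4*14 = 3 - 56 = -53)
-(40643/13958 + 4642/R(-2, -52)) = -(40643/13958 + 4642/(-53)) = -(40643*(1/13958) + 4642*(-1/53)) = -(40643/13958 - 4642/53) = -1*(-62638957/739774) = 62638957/739774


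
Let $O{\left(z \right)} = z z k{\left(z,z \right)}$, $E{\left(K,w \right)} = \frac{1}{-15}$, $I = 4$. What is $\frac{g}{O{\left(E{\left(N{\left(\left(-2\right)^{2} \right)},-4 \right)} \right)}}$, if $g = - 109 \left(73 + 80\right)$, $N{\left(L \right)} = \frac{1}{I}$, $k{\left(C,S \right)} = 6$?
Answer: $- \frac{1250775}{2} \approx -6.2539 \cdot 10^{5}$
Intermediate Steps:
$N{\left(L \right)} = \frac{1}{4}$
$E{\left(K,w \right)} = - \frac{1}{15}$
$g = -16677$ ($g = \left(-109\right) 153 = -16677$)
$O{\left(z \right)} = 6 z^{2}$ ($O{\left(z \right)} = z z 6 = z^{2} \cdot 6 = 6 z^{2}$)
$\frac{g}{O{\left(E{\left(N{\left(\left(-2\right)^{2} \right)},-4 \right)} \right)}} = - \frac{16677}{6 \left(- \frac{1}{15}\right)^{2}} = - \frac{16677}{6 \cdot \frac{1}{225}} = - \frac{16677}{\frac{2}{75}} = \left(-16677\right) \frac{75}{2} = - \frac{1250775}{2}$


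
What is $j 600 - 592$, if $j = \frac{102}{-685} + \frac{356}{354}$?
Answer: $- \frac{630096}{8083} \approx -77.953$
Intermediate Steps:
$j = \frac{103876}{121245}$ ($j = 102 \left(- \frac{1}{685}\right) + 356 \cdot \frac{1}{354} = - \frac{102}{685} + \frac{178}{177} = \frac{103876}{121245} \approx 0.85674$)
$j 600 - 592 = \frac{103876}{121245} \cdot 600 - 592 = \frac{4155040}{8083} - 592 = - \frac{630096}{8083}$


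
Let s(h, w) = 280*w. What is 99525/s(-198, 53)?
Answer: 19905/2968 ≈ 6.7065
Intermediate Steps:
99525/s(-198, 53) = 99525/((280*53)) = 99525/14840 = 99525*(1/14840) = 19905/2968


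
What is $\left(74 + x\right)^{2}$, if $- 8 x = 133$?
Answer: $\frac{210681}{64} \approx 3291.9$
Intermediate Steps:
$x = - \frac{133}{8}$ ($x = \left(- \frac{1}{8}\right) 133 = - \frac{133}{8} \approx -16.625$)
$\left(74 + x\right)^{2} = \left(74 - \frac{133}{8}\right)^{2} = \left(\frac{459}{8}\right)^{2} = \frac{210681}{64}$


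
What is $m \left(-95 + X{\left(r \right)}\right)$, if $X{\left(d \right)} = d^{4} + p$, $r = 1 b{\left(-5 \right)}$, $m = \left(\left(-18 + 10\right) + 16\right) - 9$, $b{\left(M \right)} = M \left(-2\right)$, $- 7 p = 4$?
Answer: $- \frac{69331}{7} \approx -9904.4$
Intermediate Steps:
$p = - \frac{4}{7}$ ($p = \left(- \frac{1}{7}\right) 4 = - \frac{4}{7} \approx -0.57143$)
$b{\left(M \right)} = - 2 M$
$m = -1$ ($m = \left(-8 + 16\right) - 9 = 8 - 9 = -1$)
$r = 10$ ($r = 1 \left(\left(-2\right) \left(-5\right)\right) = 1 \cdot 10 = 10$)
$X{\left(d \right)} = - \frac{4}{7} + d^{4}$ ($X{\left(d \right)} = d^{4} - \frac{4}{7} = - \frac{4}{7} + d^{4}$)
$m \left(-95 + X{\left(r \right)}\right) = - (-95 - \left(\frac{4}{7} - 10^{4}\right)) = - (-95 + \left(- \frac{4}{7} + 10000\right)) = - (-95 + \frac{69996}{7}) = \left(-1\right) \frac{69331}{7} = - \frac{69331}{7}$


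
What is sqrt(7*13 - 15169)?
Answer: I*sqrt(15078) ≈ 122.79*I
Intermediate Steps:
sqrt(7*13 - 15169) = sqrt(91 - 15169) = sqrt(-15078) = I*sqrt(15078)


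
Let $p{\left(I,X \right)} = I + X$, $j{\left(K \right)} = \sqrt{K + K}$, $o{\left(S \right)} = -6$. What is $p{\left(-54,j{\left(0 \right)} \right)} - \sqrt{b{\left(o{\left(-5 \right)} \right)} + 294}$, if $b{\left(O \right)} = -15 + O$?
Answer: $-54 - \sqrt{273} \approx -70.523$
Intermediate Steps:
$j{\left(K \right)} = \sqrt{2} \sqrt{K}$ ($j{\left(K \right)} = \sqrt{2 K} = \sqrt{2} \sqrt{K}$)
$p{\left(-54,j{\left(0 \right)} \right)} - \sqrt{b{\left(o{\left(-5 \right)} \right)} + 294} = \left(-54 + \sqrt{2} \sqrt{0}\right) - \sqrt{\left(-15 - 6\right) + 294} = \left(-54 + \sqrt{2} \cdot 0\right) - \sqrt{-21 + 294} = \left(-54 + 0\right) - \sqrt{273} = -54 - \sqrt{273}$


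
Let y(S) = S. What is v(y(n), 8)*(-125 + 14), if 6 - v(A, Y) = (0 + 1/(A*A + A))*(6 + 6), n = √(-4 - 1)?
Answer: (666*I - 4662*√5/5)/(√5 - I) ≈ -888.0 - 99.281*I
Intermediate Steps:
n = I*√5 (n = √(-5) = I*√5 ≈ 2.2361*I)
v(A, Y) = 6 - 12/(A + A²) (v(A, Y) = 6 - (0 + 1/(A*A + A))*(6 + 6) = 6 - (0 + 1/(A² + A))*12 = 6 - (0 + 1/(A + A²))*12 = 6 - 12/(A + A²))
v(y(n), 8)*(-125 + 14) = (6*(-2 + I*√5 + (I*√5)²)/(((I*√5))*(1 + I*√5)))*(-125 + 14) = (6*(-I*√5/5)*(-2 + I*√5 - 5)/(1 + I*√5))*(-111) = (6*(-I*√5/5)*(-7 + I*√5)/(1 + I*√5))*(-111) = -6*I*√5*(-7 + I*√5)/(5*(1 + I*√5))*(-111) = 666*I*√5*(-7 + I*√5)/(5*(1 + I*√5))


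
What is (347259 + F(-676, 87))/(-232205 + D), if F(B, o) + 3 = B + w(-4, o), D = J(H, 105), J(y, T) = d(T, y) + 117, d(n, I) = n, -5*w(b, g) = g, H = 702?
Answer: -1732813/1159915 ≈ -1.4939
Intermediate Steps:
w(b, g) = -g/5
J(y, T) = 117 + T (J(y, T) = T + 117 = 117 + T)
D = 222 (D = 117 + 105 = 222)
F(B, o) = -3 + B - o/5 (F(B, o) = -3 + (B - o/5) = -3 + B - o/5)
(347259 + F(-676, 87))/(-232205 + D) = (347259 + (-3 - 676 - ⅕*87))/(-232205 + 222) = (347259 + (-3 - 676 - 87/5))/(-231983) = (347259 - 3482/5)*(-1/231983) = (1732813/5)*(-1/231983) = -1732813/1159915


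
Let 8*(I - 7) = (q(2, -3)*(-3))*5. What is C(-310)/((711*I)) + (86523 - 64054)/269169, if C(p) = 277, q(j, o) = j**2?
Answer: -44381389/63793053 ≈ -0.69571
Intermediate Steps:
I = -1/2 (I = 7 + ((2**2*(-3))*5)/8 = 7 + ((4*(-3))*5)/8 = 7 + (-12*5)/8 = 7 + (1/8)*(-60) = 7 - 15/2 = -1/2 ≈ -0.50000)
C(-310)/((711*I)) + (86523 - 64054)/269169 = 277/((711*(-1/2))) + (86523 - 64054)/269169 = 277/(-711/2) + 22469*(1/269169) = 277*(-2/711) + 22469/269169 = -554/711 + 22469/269169 = -44381389/63793053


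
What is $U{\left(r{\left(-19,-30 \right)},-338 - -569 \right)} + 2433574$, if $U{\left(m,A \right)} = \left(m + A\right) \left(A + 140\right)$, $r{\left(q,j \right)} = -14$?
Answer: $2514081$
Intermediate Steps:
$U{\left(m,A \right)} = \left(140 + A\right) \left(A + m\right)$ ($U{\left(m,A \right)} = \left(A + m\right) \left(140 + A\right) = \left(140 + A\right) \left(A + m\right)$)
$U{\left(r{\left(-19,-30 \right)},-338 - -569 \right)} + 2433574 = \left(\left(-338 - -569\right)^{2} + 140 \left(-338 - -569\right) + 140 \left(-14\right) + \left(-338 - -569\right) \left(-14\right)\right) + 2433574 = \left(\left(-338 + 569\right)^{2} + 140 \left(-338 + 569\right) - 1960 + \left(-338 + 569\right) \left(-14\right)\right) + 2433574 = \left(231^{2} + 140 \cdot 231 - 1960 + 231 \left(-14\right)\right) + 2433574 = \left(53361 + 32340 - 1960 - 3234\right) + 2433574 = 80507 + 2433574 = 2514081$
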